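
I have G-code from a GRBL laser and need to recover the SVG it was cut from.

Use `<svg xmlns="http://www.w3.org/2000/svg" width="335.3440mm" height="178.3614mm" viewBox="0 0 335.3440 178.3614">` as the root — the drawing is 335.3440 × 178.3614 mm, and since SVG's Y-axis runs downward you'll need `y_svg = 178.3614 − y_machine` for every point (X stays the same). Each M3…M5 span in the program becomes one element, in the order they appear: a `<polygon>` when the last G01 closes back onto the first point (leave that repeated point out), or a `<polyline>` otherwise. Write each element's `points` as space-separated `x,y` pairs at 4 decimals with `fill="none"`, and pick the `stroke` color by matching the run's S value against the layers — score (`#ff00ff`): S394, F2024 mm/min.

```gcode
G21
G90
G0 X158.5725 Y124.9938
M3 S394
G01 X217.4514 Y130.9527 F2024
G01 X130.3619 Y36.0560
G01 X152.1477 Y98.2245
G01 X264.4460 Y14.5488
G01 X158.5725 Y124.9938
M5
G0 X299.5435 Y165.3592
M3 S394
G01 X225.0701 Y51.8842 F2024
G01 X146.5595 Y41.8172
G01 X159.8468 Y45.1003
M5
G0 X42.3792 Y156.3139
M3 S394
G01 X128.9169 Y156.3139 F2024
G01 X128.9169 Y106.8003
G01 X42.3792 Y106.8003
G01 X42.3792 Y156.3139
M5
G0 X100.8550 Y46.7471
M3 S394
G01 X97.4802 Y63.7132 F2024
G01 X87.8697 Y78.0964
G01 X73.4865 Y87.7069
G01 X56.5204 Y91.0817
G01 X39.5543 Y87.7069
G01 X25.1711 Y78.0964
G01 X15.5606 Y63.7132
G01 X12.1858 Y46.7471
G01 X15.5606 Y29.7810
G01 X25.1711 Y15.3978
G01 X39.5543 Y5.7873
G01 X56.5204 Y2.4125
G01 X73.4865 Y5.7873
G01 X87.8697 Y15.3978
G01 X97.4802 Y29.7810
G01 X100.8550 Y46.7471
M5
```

y_svg = 178.3614 − y_m. Every run uses S394, so all elements get stroke `#ff00ff` (score).

[1] closed run; points: 158.5725,53.3676 217.4514,47.4087 130.3619,142.3054 152.1477,80.1369 264.4460,163.8126

[2] open run; points: 299.5435,13.0022 225.0701,126.4772 146.5595,136.5442 159.8468,133.2611

[3] closed run; points: 42.3792,22.0475 128.9169,22.0475 128.9169,71.5611 42.3792,71.5611

[4] closed run; points: 100.8550,131.6143 97.4802,114.6482 87.8697,100.2650 73.4865,90.6545 56.5204,87.2797 39.5543,90.6545 25.1711,100.2650 15.5606,114.6482 12.1858,131.6143 15.5606,148.5804 25.1711,162.9636 39.5543,172.5741 56.5204,175.9489 73.4865,172.5741 87.8697,162.9636 97.4802,148.5804

<svg xmlns="http://www.w3.org/2000/svg" width="335.3440mm" height="178.3614mm" viewBox="0 0 335.3440 178.3614">
  <polygon points="158.5725,53.3676 217.4514,47.4087 130.3619,142.3054 152.1477,80.1369 264.4460,163.8126" fill="none" stroke="#ff00ff"/>
  <polyline points="299.5435,13.0022 225.0701,126.4772 146.5595,136.5442 159.8468,133.2611" fill="none" stroke="#ff00ff"/>
  <polygon points="42.3792,22.0475 128.9169,22.0475 128.9169,71.5611 42.3792,71.5611" fill="none" stroke="#ff00ff"/>
  <polygon points="100.8550,131.6143 97.4802,114.6482 87.8697,100.2650 73.4865,90.6545 56.5204,87.2797 39.5543,90.6545 25.1711,100.2650 15.5606,114.6482 12.1858,131.6143 15.5606,148.5804 25.1711,162.9636 39.5543,172.5741 56.5204,175.9489 73.4865,172.5741 87.8697,162.9636 97.4802,148.5804" fill="none" stroke="#ff00ff"/>
</svg>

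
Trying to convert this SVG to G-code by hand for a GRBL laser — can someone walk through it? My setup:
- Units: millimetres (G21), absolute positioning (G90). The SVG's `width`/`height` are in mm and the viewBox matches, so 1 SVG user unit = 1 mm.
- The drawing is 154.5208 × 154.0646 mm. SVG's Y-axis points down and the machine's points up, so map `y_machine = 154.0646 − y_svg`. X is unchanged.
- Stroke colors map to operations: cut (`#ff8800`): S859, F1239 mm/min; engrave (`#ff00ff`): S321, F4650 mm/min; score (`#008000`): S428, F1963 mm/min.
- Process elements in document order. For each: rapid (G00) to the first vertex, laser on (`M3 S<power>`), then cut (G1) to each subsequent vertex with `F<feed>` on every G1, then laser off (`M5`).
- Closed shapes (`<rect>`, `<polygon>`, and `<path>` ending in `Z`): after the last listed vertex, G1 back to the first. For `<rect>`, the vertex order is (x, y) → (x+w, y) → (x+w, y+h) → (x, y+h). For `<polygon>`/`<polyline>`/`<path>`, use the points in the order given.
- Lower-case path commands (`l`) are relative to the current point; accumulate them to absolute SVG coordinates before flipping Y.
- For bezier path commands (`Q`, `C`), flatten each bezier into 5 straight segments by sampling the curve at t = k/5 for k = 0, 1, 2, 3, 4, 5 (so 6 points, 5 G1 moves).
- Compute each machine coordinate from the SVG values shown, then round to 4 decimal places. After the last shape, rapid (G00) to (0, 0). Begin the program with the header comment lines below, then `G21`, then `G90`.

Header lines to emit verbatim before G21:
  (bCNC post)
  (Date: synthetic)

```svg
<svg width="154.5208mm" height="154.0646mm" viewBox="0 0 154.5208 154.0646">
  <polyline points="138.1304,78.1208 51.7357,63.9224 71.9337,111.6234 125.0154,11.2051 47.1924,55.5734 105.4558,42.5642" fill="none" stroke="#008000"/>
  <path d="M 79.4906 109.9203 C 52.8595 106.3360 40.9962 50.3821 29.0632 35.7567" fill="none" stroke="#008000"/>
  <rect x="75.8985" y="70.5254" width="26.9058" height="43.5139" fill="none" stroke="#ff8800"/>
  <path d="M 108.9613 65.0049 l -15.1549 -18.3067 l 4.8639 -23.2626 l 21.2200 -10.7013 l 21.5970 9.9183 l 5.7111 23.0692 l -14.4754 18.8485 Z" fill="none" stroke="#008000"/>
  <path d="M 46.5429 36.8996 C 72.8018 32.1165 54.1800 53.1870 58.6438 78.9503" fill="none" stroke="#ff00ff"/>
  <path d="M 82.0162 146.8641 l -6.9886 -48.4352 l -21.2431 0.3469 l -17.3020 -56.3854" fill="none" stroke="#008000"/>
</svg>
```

(bCNC post)
(Date: synthetic)
G21
G90
G00 X138.1304 Y75.9438
M3 S428
G1 X51.7357 Y90.1422 F1963
G1 X71.9337 Y42.4412 F1963
G1 X125.0154 Y142.8595 F1963
G1 X47.1924 Y98.4912 F1963
G1 X105.4558 Y111.5004 F1963
M5
G00 X79.4906 Y44.1443
M3 S428
G1 X65.1654 Y51.8296 F1963
G1 X53.6722 Y67.5862 F1963
G1 X44.2989 Y86.9164 F1963
G1 X36.3333 Y105.3228 F1963
G1 X29.0632 Y118.3079 F1963
M5
G00 X75.8985 Y83.5392
M3 S859
G1 X102.8043 Y83.5392 F1239
G1 X102.8043 Y40.0253 F1239
G1 X75.8985 Y40.0253 F1239
G1 X75.8985 Y83.5392 F1239
M5
G00 X108.9613 Y89.0597
M3 S428
G1 X93.8064 Y107.3664 F1963
G1 X98.6703 Y130.6290 F1963
G1 X119.8903 Y141.3303 F1963
G1 X141.4873 Y131.4120 F1963
G1 X147.1984 Y108.3428 F1963
G1 X132.7230 Y89.4943 F1963
G1 X108.9613 Y89.0597 F1963
M5
G00 X46.5429 Y117.1650
M3 S321
G1 X57.4563 Y117.1017 F4650
G1 X60.8607 Y111.8493 F4650
G1 X60.0185 Y102.4234 F4650
G1 X58.1921 Y89.8399 F4650
G1 X58.6438 Y75.1143 F4650
M5
G00 X82.0162 Y7.2005
M3 S428
G1 X75.0276 Y55.6357 F1963
G1 X53.7845 Y55.2888 F1963
G1 X36.4825 Y111.6742 F1963
M5
G00 X0.0000 Y0.0000

viewBox `0 0 154.5208 154.0646` with mm width/height → 1 unit = 1 mm. Flip: y_m = 154.0646 − y_svg.

**Shape 1** — `<polyline>` open polyline, stroke `#008000` → score (S428, F1963). Machine vertices: (138.1304,75.9438) → (51.7357,90.1422) → (71.9337,42.4412) → (125.0154,142.8595) → (47.1924,98.4912) → (105.4558,111.5004). Open path.

**Shape 2** — `<path>` cubic bezier, stroke `#008000` → score (S428, F1963). Control points (SVG): P0=(79.4906,109.9203), P1=(52.8595,106.3360), P2=(40.9962,50.3821), P3=(29.0632,35.7567); sampled at t=k/5. Machine vertices: (79.4906,44.1443) → (65.1654,51.8296) → (53.6722,67.5862) → (44.2989,86.9164) → (36.3333,105.3228) → (29.0632,118.3079). Open path.

**Shape 3** — `<rect>` rectangle, stroke `#ff8800` → cut (S859, F1239). Machine vertices: (75.8985,83.5392) → (102.8043,83.5392) → (102.8043,40.0253) → (75.8985,40.0253) → (75.8985,83.5392). Closed: final G1 returns to the first vertex.

**Shape 4** — `<path>` regular polygon, stroke `#008000` → score (S428, F1963). Machine vertices: (108.9613,89.0597) → (93.8064,107.3664) → (98.6703,130.6290) → (119.8903,141.3303) → (141.4873,131.4120) → (147.1984,108.3428) → (132.7230,89.4943) → (108.9613,89.0597). Closed: final G1 returns to the first vertex.

**Shape 5** — `<path>` cubic bezier, stroke `#ff00ff` → engrave (S321, F4650). Control points (SVG): P0=(46.5429,36.8996), P1=(72.8018,32.1165), P2=(54.1800,53.1870), P3=(58.6438,78.9503); sampled at t=k/5. Machine vertices: (46.5429,117.1650) → (57.4563,117.1017) → (60.8607,111.8493) → (60.0185,102.4234) → (58.1921,89.8399) → (58.6438,75.1143). Open path.

**Shape 6** — `<path>` open polyline, stroke `#008000` → score (S428, F1963). Machine vertices: (82.0162,7.2005) → (75.0276,55.6357) → (53.7845,55.2888) → (36.4825,111.6742). Open path.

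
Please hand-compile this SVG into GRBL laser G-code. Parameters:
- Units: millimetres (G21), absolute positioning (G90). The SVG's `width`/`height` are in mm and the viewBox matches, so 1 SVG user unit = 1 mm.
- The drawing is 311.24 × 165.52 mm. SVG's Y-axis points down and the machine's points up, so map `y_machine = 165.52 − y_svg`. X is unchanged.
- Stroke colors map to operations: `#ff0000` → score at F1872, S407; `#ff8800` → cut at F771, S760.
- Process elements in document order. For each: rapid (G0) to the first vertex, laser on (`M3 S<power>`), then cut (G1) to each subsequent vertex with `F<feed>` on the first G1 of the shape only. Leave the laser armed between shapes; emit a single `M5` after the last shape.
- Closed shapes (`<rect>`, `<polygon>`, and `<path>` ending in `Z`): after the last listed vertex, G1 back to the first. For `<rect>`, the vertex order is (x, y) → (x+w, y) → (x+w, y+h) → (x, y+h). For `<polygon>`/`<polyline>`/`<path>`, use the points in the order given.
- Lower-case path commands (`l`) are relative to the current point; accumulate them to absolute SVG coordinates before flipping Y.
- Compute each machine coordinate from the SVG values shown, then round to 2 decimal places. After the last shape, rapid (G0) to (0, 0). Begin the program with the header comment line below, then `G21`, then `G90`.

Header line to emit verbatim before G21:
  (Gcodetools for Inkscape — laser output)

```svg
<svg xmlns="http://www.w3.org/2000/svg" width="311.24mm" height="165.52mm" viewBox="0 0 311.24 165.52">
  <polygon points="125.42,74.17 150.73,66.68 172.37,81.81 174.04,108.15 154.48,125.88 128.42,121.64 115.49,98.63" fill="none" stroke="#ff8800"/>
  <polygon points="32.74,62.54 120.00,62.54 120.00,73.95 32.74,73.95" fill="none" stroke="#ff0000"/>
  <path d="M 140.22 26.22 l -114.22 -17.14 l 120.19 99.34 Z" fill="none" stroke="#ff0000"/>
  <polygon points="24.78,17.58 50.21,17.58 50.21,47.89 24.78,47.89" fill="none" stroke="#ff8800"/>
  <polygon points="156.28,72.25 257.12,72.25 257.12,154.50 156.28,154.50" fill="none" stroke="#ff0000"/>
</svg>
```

(Gcodetools for Inkscape — laser output)
G21
G90
G0 X125.42 Y91.35
M3 S760
G1 X150.73 Y98.84 F771
G1 X172.37 Y83.71
G1 X174.04 Y57.37
G1 X154.48 Y39.64
G1 X128.42 Y43.88
G1 X115.49 Y66.89
G1 X125.42 Y91.35
G0 X32.74 Y102.98
M3 S407
G1 X120.00 Y102.98 F1872
G1 X120.00 Y91.57
G1 X32.74 Y91.57
G1 X32.74 Y102.98
G0 X140.22 Y139.30
M3 S407
G1 X26.00 Y156.44 F1872
G1 X146.19 Y57.10
G1 X140.22 Y139.30
G0 X24.78 Y147.94
M3 S760
G1 X50.21 Y147.94 F771
G1 X50.21 Y117.63
G1 X24.78 Y117.63
G1 X24.78 Y147.94
G0 X156.28 Y93.27
M3 S407
G1 X257.12 Y93.27 F1872
G1 X257.12 Y11.02
G1 X156.28 Y11.02
G1 X156.28 Y93.27
M5
G0 X0.00 Y0.00

1 u = 1 mm; y_m = 165.52 − y.

[1] `<polygon>` regular polygon, #ff8800→cut S760 F771: (125.42,91.35) → (150.73,98.84) → (172.37,83.71) → (174.04,57.37) → (154.48,39.64) → (128.42,43.88) → (115.49,66.89) → (125.42,91.35) (closed)

[2] `<polygon>` rectangle, #ff0000→score S407 F1872: (32.74,102.98) → (120.00,102.98) → (120.00,91.57) → (32.74,91.57) → (32.74,102.98) (closed)

[3] `<path>` closed polygon, #ff0000→score S407 F1872: (140.22,139.30) → (26.00,156.44) → (146.19,57.10) → (140.22,139.30) (closed)

[4] `<polygon>` rectangle, #ff8800→cut S760 F771: (24.78,147.94) → (50.21,147.94) → (50.21,117.63) → (24.78,117.63) → (24.78,147.94) (closed)

[5] `<polygon>` rectangle, #ff0000→score S407 F1872: (156.28,93.27) → (257.12,93.27) → (257.12,11.02) → (156.28,11.02) → (156.28,93.27) (closed)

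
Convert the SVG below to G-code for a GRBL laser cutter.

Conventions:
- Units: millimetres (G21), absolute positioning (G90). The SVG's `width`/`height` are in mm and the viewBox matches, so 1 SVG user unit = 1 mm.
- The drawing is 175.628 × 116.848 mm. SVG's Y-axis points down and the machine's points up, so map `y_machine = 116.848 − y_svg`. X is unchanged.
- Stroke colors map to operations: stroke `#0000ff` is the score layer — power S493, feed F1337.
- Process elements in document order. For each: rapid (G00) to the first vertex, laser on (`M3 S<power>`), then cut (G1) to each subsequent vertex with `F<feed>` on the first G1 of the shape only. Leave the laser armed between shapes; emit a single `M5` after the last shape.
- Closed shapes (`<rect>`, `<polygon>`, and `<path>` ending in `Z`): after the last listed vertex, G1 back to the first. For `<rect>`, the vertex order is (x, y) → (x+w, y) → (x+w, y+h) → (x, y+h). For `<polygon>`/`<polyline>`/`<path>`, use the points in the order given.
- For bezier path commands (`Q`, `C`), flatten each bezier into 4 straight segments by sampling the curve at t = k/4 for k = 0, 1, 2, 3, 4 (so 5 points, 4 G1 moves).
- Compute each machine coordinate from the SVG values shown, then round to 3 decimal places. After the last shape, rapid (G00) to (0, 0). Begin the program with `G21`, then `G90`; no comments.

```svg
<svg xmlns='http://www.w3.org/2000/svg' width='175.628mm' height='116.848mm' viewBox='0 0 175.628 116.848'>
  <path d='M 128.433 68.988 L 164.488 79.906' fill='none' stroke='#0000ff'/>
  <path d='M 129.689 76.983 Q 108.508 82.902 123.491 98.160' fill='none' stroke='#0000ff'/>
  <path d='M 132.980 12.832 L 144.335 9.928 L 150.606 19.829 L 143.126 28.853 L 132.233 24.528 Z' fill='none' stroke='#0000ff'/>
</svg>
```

G21
G90
G00 X128.433 Y47.860
M3 S493
G1 X164.488 Y36.942 F1337
G00 X129.689 Y39.865
M3 S493
G1 X121.359 Y36.322 F1337
G1 X117.549 Y31.611
G1 X118.260 Y25.733
G1 X123.491 Y18.688
G00 X132.980 Y104.016
M3 S493
G1 X144.335 Y106.920 F1337
G1 X150.606 Y97.019
G1 X143.126 Y87.995
G1 X132.233 Y92.320
G1 X132.980 Y104.016
M5
G00 X0.000 Y0.000

Since the viewBox matches the mm dimensions, user units are millimetres directly. The only transform is the Y-flip y_m = 116.848 − y_svg.

Shape 1 is a line segment drawn with `<path>`. Its stroke #0000ff means score at S493, F1337. After flipping Y the toolpath is (128.433,47.860) → (164.488,36.942).

Shape 2 is a quadratic bezier drawn with `<path>`. Its stroke #0000ff means score at S493, F1337. After flipping Y the toolpath is (129.689,39.865) → (121.359,36.322) → (117.549,31.611) → (118.260,25.733) → (123.491,18.688).

Shape 3 is a regular polygon drawn with `<path>`. Its stroke #0000ff means score at S493, F1337. After flipping Y the toolpath is (132.980,104.016) → (144.335,106.920) → (150.606,97.019) → (143.126,87.995) → (132.233,92.320) → (132.980,104.016), returning to the start.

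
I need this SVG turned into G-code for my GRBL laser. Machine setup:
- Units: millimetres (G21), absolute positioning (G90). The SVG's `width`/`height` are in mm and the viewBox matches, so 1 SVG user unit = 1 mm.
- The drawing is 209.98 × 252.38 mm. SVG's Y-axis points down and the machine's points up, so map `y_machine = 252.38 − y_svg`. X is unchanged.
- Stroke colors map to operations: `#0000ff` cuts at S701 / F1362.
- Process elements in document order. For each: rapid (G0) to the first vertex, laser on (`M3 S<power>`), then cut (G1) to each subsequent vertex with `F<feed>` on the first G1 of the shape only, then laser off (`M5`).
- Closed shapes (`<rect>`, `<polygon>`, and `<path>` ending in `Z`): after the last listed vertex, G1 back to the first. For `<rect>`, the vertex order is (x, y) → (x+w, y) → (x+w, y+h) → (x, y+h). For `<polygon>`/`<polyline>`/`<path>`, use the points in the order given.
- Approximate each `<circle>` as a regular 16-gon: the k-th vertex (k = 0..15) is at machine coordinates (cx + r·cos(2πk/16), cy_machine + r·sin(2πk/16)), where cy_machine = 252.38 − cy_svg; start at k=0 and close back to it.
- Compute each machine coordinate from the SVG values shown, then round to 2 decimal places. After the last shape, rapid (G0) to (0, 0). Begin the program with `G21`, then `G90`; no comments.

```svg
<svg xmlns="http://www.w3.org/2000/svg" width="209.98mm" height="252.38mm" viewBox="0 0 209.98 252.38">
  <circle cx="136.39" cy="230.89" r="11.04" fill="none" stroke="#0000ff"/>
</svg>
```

Since the viewBox matches the mm dimensions, user units are millimetres directly. The only transform is the Y-flip y_m = 252.38 − y_svg.

Shape 1 is a circle drawn with `<circle>`. Its stroke #0000ff means cut at S701, F1362. After flipping Y the toolpath is (147.43,21.49) → (146.59,25.71) → (144.20,29.30) → (140.61,31.69) → (136.39,32.53) → (132.17,31.69) → (128.58,29.30) → (126.19,25.71) → (125.35,21.49) → (126.19,17.27) → (128.58,13.68) → (132.17,11.29) → (136.39,10.45) → (140.61,11.29) → (144.20,13.68) → (146.59,17.27) → (147.43,21.49), returning to the start.

G21
G90
G0 X147.43 Y21.49
M3 S701
G1 X146.59 Y25.71 F1362
G1 X144.20 Y29.30
G1 X140.61 Y31.69
G1 X136.39 Y32.53
G1 X132.17 Y31.69
G1 X128.58 Y29.30
G1 X126.19 Y25.71
G1 X125.35 Y21.49
G1 X126.19 Y17.27
G1 X128.58 Y13.68
G1 X132.17 Y11.29
G1 X136.39 Y10.45
G1 X140.61 Y11.29
G1 X144.20 Y13.68
G1 X146.59 Y17.27
G1 X147.43 Y21.49
M5
G0 X0.00 Y0.00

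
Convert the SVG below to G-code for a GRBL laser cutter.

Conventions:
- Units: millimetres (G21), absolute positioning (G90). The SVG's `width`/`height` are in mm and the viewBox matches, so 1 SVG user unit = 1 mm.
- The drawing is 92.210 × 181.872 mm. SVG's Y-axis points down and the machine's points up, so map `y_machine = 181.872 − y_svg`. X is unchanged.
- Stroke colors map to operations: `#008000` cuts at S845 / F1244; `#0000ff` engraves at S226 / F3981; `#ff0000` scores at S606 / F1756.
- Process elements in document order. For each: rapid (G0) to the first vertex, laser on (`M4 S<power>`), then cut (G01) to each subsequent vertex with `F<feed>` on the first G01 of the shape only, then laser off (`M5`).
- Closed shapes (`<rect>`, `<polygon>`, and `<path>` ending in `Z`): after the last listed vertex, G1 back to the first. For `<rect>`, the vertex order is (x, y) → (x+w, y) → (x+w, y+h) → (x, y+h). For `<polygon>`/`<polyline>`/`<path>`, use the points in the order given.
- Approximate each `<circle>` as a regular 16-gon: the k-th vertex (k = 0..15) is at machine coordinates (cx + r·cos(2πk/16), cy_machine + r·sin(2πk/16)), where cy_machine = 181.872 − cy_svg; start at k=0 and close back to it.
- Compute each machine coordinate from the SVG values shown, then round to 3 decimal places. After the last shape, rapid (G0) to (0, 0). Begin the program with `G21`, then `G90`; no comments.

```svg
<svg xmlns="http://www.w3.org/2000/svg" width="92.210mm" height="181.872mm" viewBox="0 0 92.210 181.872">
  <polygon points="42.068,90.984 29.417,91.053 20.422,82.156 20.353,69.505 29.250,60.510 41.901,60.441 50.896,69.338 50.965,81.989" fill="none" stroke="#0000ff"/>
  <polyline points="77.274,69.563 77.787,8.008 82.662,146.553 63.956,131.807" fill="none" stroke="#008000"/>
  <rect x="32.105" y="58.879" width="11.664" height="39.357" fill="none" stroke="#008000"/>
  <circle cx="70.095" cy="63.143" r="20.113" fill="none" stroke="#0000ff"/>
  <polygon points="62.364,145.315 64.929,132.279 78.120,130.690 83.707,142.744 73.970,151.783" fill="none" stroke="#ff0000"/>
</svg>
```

1 u = 1 mm; y_m = 181.872 − y.

[1] `<polygon>` regular polygon, #0000ff→engrave S226 F3981: (42.068,90.888) → (29.417,90.819) → (20.422,99.716) → (20.353,112.367) → (29.250,121.362) → (41.901,121.431) → (50.896,112.534) → (50.965,99.883) → (42.068,90.888) (closed)

[2] `<polyline>` open polyline, #008000→cut S845 F1244: (77.274,112.309) → (77.787,173.864) → (82.662,35.319) → (63.956,50.065)

[3] `<rect>` rectangle, #008000→cut S845 F1244: (32.105,122.993) → (43.769,122.993) → (43.769,83.636) → (32.105,83.636) → (32.105,122.993) (closed)

[4] `<circle>` circle, #0000ff→engrave S226 F3981: (90.208,118.729) → (88.677,126.426) → (84.317,132.951) → (77.792,137.311) → (70.095,138.842) → (62.398,137.311) → (55.873,132.951) → (51.513,126.426) → (49.982,118.729) → (51.513,111.032) → (55.873,104.507) → (62.398,100.147) → (70.095,98.616) → (77.792,100.147) → (84.317,104.507) → (88.677,111.032) → (90.208,118.729) (closed)

[5] `<polygon>` regular polygon, #ff0000→score S606 F1756: (62.364,36.557) → (64.929,49.593) → (78.120,51.182) → (83.707,39.128) → (73.970,30.089) → (62.364,36.557) (closed)

G21
G90
G0 X42.068 Y90.888
M4 S226
G01 X29.417 Y90.819 F3981
G01 X20.422 Y99.716
G01 X20.353 Y112.367
G01 X29.250 Y121.362
G01 X41.901 Y121.431
G01 X50.896 Y112.534
G01 X50.965 Y99.883
G01 X42.068 Y90.888
M5
G0 X77.274 Y112.309
M4 S845
G01 X77.787 Y173.864 F1244
G01 X82.662 Y35.319
G01 X63.956 Y50.065
M5
G0 X32.105 Y122.993
M4 S845
G01 X43.769 Y122.993 F1244
G01 X43.769 Y83.636
G01 X32.105 Y83.636
G01 X32.105 Y122.993
M5
G0 X90.208 Y118.729
M4 S226
G01 X88.677 Y126.426 F3981
G01 X84.317 Y132.951
G01 X77.792 Y137.311
G01 X70.095 Y138.842
G01 X62.398 Y137.311
G01 X55.873 Y132.951
G01 X51.513 Y126.426
G01 X49.982 Y118.729
G01 X51.513 Y111.032
G01 X55.873 Y104.507
G01 X62.398 Y100.147
G01 X70.095 Y98.616
G01 X77.792 Y100.147
G01 X84.317 Y104.507
G01 X88.677 Y111.032
G01 X90.208 Y118.729
M5
G0 X62.364 Y36.557
M4 S606
G01 X64.929 Y49.593 F1756
G01 X78.120 Y51.182
G01 X83.707 Y39.128
G01 X73.970 Y30.089
G01 X62.364 Y36.557
M5
G0 X0.000 Y0.000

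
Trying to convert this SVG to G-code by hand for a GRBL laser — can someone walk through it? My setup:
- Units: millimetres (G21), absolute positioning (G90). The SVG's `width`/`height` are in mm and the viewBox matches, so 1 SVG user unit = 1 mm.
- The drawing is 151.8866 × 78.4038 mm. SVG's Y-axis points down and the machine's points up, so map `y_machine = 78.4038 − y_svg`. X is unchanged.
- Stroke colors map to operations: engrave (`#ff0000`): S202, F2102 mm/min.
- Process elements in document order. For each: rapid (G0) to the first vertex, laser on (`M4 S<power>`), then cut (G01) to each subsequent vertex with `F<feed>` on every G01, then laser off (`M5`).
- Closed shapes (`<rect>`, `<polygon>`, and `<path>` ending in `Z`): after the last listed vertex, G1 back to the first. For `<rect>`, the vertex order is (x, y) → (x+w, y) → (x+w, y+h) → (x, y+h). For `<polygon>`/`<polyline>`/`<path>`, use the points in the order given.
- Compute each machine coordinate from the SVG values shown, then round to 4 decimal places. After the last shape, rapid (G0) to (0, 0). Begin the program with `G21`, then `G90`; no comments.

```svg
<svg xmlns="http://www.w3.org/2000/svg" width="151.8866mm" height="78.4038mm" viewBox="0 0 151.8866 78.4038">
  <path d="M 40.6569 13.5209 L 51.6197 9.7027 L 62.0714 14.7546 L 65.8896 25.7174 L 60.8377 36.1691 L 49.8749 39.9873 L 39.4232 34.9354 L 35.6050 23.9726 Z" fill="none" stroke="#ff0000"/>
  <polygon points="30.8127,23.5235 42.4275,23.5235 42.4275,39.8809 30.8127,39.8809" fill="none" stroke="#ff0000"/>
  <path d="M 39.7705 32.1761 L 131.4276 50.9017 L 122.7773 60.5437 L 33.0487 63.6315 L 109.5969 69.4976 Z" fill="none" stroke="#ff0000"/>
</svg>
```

Since the viewBox matches the mm dimensions, user units are millimetres directly. The only transform is the Y-flip y_m = 78.4038 − y_svg.

Shape 1 is a regular polygon drawn with `<path>`. Its stroke #ff0000 means engrave at S202, F2102. After flipping Y the toolpath is (40.6569,64.8829) → (51.6197,68.7011) → (62.0714,63.6492) → (65.8896,52.6864) → (60.8377,42.2347) → (49.8749,38.4165) → (39.4232,43.4684) → (35.6050,54.4312) → (40.6569,64.8829), returning to the start.

Shape 2 is a rectangle drawn with `<polygon>`. Its stroke #ff0000 means engrave at S202, F2102. After flipping Y the toolpath is (30.8127,54.8803) → (42.4275,54.8803) → (42.4275,38.5229) → (30.8127,38.5229) → (30.8127,54.8803), returning to the start.

Shape 3 is a closed polygon drawn with `<path>`. Its stroke #ff0000 means engrave at S202, F2102. After flipping Y the toolpath is (39.7705,46.2277) → (131.4276,27.5021) → (122.7773,17.8601) → (33.0487,14.7723) → (109.5969,8.9062) → (39.7705,46.2277), returning to the start.

G21
G90
G0 X40.6569 Y64.8829
M4 S202
G01 X51.6197 Y68.7011 F2102
G01 X62.0714 Y63.6492 F2102
G01 X65.8896 Y52.6864 F2102
G01 X60.8377 Y42.2347 F2102
G01 X49.8749 Y38.4165 F2102
G01 X39.4232 Y43.4684 F2102
G01 X35.6050 Y54.4312 F2102
G01 X40.6569 Y64.8829 F2102
M5
G0 X30.8127 Y54.8803
M4 S202
G01 X42.4275 Y54.8803 F2102
G01 X42.4275 Y38.5229 F2102
G01 X30.8127 Y38.5229 F2102
G01 X30.8127 Y54.8803 F2102
M5
G0 X39.7705 Y46.2277
M4 S202
G01 X131.4276 Y27.5021 F2102
G01 X122.7773 Y17.8601 F2102
G01 X33.0487 Y14.7723 F2102
G01 X109.5969 Y8.9062 F2102
G01 X39.7705 Y46.2277 F2102
M5
G0 X0.0000 Y0.0000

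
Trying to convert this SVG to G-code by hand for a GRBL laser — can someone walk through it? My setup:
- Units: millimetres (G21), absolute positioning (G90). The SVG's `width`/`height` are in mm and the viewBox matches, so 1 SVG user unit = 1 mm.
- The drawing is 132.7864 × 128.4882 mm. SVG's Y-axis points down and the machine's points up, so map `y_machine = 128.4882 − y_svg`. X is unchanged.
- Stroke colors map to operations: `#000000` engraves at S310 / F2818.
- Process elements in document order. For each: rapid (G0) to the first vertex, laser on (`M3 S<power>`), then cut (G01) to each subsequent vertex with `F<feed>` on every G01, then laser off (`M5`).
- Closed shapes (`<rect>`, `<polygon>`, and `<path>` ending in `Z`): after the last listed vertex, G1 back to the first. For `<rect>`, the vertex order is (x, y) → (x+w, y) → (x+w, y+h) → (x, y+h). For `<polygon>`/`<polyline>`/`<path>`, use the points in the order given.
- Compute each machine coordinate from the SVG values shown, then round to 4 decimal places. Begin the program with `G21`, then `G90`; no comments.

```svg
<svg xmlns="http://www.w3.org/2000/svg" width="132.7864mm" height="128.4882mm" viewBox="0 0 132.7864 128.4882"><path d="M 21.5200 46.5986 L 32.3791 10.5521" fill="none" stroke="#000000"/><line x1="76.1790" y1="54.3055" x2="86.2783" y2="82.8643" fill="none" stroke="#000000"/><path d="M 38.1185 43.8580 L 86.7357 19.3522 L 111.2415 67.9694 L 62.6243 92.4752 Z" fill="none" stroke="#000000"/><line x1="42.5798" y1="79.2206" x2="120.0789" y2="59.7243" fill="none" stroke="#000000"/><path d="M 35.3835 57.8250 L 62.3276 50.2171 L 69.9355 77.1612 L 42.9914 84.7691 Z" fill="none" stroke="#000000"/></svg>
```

G21
G90
G0 X21.5200 Y81.8896
M3 S310
G01 X32.3791 Y117.9361 F2818
M5
G0 X76.1790 Y74.1827
M3 S310
G01 X86.2783 Y45.6239 F2818
M5
G0 X38.1185 Y84.6302
M3 S310
G01 X86.7357 Y109.1360 F2818
G01 X111.2415 Y60.5188 F2818
G01 X62.6243 Y36.0130 F2818
G01 X38.1185 Y84.6302 F2818
M5
G0 X42.5798 Y49.2676
M3 S310
G01 X120.0789 Y68.7639 F2818
M5
G0 X35.3835 Y70.6632
M3 S310
G01 X62.3276 Y78.2711 F2818
G01 X69.9355 Y51.3270 F2818
G01 X42.9914 Y43.7191 F2818
G01 X35.3835 Y70.6632 F2818
M5

1 u = 1 mm; y_m = 128.4882 − y.

[1] `<path>` line segment, #000000→engrave S310 F2818: (21.5200,81.8896) → (32.3791,117.9361)

[2] `<line>` line segment, #000000→engrave S310 F2818: (76.1790,74.1827) → (86.2783,45.6239)

[3] `<path>` regular polygon, #000000→engrave S310 F2818: (38.1185,84.6302) → (86.7357,109.1360) → (111.2415,60.5188) → (62.6243,36.0130) → (38.1185,84.6302) (closed)

[4] `<line>` line segment, #000000→engrave S310 F2818: (42.5798,49.2676) → (120.0789,68.7639)

[5] `<path>` regular polygon, #000000→engrave S310 F2818: (35.3835,70.6632) → (62.3276,78.2711) → (69.9355,51.3270) → (42.9914,43.7191) → (35.3835,70.6632) (closed)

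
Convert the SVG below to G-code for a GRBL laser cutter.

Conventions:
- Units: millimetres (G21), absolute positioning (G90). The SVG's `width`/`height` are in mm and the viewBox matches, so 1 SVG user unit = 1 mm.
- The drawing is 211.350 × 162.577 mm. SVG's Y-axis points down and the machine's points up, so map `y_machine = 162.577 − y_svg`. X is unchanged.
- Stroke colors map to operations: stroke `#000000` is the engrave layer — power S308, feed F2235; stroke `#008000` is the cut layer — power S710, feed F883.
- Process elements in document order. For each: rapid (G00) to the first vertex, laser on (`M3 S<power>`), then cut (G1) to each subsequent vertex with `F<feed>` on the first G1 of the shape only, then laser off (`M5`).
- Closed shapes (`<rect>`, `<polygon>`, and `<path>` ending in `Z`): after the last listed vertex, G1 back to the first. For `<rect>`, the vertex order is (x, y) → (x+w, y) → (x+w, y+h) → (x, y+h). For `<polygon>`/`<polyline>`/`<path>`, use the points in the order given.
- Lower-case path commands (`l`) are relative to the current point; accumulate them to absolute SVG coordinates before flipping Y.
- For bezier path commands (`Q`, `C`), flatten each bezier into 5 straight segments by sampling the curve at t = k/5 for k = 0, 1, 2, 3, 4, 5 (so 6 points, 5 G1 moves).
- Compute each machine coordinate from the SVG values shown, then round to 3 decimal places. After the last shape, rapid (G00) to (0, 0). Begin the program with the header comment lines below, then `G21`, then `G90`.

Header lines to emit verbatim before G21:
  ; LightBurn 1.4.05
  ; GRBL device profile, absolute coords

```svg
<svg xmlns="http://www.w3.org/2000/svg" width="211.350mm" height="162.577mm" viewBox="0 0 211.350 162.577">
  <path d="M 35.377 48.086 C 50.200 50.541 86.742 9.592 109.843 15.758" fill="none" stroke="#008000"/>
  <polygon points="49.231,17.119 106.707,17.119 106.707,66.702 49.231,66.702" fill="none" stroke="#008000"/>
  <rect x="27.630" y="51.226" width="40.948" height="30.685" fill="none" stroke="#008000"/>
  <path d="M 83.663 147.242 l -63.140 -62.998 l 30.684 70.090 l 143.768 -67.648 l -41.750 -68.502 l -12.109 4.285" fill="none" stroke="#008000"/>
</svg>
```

; LightBurn 1.4.05
; GRBL device profile, absolute coords
G21
G90
G00 X35.377 Y114.491
M3 S710
G1 X46.596 Y117.502 F883
G1 X61.339 Y126.586
G1 X77.920 Y137.396
G1 X94.651 Y145.589
G1 X109.843 Y146.819
M5
G00 X49.231 Y145.458
M3 S710
G1 X106.707 Y145.458 F883
G1 X106.707 Y95.875
G1 X49.231 Y95.875
G1 X49.231 Y145.458
M5
G00 X27.630 Y111.351
M3 S710
G1 X68.578 Y111.351 F883
G1 X68.578 Y80.666
G1 X27.630 Y80.666
G1 X27.630 Y111.351
M5
G00 X83.663 Y15.335
M3 S710
G1 X20.523 Y78.333 F883
G1 X51.207 Y8.243
G1 X194.975 Y75.891
G1 X153.225 Y144.393
G1 X141.116 Y140.108
M5
G00 X0.000 Y0.000

viewBox `0 0 211.350 162.577` with mm width/height → 1 unit = 1 mm. Flip: y_m = 162.577 − y_svg.

**Shape 1** — `<path>` cubic bezier, stroke `#008000` → cut (S710, F883). Control points (SVG): P0=(35.377,48.086), P1=(50.200,50.541), P2=(86.742,9.592), P3=(109.843,15.758); sampled at t=k/5. Machine vertices: (35.377,114.491) → (46.596,117.502) → (61.339,126.586) → (77.920,137.396) → (94.651,145.589) → (109.843,146.819). Open path.

**Shape 2** — `<polygon>` rectangle, stroke `#008000` → cut (S710, F883). Machine vertices: (49.231,145.458) → (106.707,145.458) → (106.707,95.875) → (49.231,95.875) → (49.231,145.458). Closed: final G1 returns to the first vertex.

**Shape 3** — `<rect>` rectangle, stroke `#008000` → cut (S710, F883). Machine vertices: (27.630,111.351) → (68.578,111.351) → (68.578,80.666) → (27.630,80.666) → (27.630,111.351). Closed: final G1 returns to the first vertex.

**Shape 4** — `<path>` open polyline, stroke `#008000` → cut (S710, F883). Machine vertices: (83.663,15.335) → (20.523,78.333) → (51.207,8.243) → (194.975,75.891) → (153.225,144.393) → (141.116,140.108). Open path.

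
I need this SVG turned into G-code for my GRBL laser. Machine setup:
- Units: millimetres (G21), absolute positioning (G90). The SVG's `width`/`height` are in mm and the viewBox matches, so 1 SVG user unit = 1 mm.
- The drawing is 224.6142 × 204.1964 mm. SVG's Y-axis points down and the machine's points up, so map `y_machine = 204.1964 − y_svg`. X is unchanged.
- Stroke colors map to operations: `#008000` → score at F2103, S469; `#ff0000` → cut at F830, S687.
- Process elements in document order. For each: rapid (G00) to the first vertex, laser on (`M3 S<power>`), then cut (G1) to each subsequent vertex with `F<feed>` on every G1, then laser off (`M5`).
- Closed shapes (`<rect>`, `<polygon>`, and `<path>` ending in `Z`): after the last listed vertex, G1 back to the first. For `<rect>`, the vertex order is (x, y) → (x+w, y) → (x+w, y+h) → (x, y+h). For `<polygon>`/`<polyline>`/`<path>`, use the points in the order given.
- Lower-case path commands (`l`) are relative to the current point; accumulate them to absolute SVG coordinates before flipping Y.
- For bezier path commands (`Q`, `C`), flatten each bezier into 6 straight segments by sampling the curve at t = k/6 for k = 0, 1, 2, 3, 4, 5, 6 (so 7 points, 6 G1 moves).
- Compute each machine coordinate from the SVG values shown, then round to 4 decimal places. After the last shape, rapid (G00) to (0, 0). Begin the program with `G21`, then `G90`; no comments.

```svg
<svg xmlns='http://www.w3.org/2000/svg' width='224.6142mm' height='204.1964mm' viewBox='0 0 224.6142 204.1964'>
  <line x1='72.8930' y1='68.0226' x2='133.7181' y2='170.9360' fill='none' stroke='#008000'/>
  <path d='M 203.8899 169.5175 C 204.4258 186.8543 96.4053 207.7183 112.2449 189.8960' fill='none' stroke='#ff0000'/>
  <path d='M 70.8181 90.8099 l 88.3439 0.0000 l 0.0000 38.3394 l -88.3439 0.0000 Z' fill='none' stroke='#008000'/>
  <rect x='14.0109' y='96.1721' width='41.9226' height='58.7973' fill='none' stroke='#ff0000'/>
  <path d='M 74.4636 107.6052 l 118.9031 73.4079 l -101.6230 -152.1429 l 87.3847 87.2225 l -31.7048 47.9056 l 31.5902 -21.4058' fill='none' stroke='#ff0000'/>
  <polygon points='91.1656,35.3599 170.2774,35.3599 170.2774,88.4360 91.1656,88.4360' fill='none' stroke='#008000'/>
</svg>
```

G21
G90
G00 X72.8930 Y136.1738
M3 S469
G1 X133.7181 Y33.2604 F2103
M5
G00 X203.8899 Y34.6789
M3 S687
G1 X196.1875 Y25.9120 F830
G1 X176.8484 Y17.7298 F830
G1 X152.3285 Y11.3050 F830
G1 X129.0840 Y7.8101 F830
G1 X113.5708 Y8.4177 F830
G1 X112.2449 Y14.3004 F830
M5
G00 X70.8181 Y113.3865
M3 S469
G1 X159.1620 Y113.3865 F2103
G1 X159.1620 Y75.0471 F2103
G1 X70.8181 Y75.0471 F2103
G1 X70.8181 Y113.3865 F2103
M5
G00 X14.0109 Y108.0243
M3 S687
G1 X55.9335 Y108.0243 F830
G1 X55.9335 Y49.2270 F830
G1 X14.0109 Y49.2270 F830
G1 X14.0109 Y108.0243 F830
M5
G00 X74.4636 Y96.5912
M3 S687
G1 X193.3667 Y23.1833 F830
G1 X91.7437 Y175.3262 F830
G1 X179.1284 Y88.1037 F830
G1 X147.4236 Y40.1981 F830
G1 X179.0138 Y61.6039 F830
M5
G00 X91.1656 Y168.8365
M3 S469
G1 X170.2774 Y168.8365 F2103
G1 X170.2774 Y115.7604 F2103
G1 X91.1656 Y115.7604 F2103
G1 X91.1656 Y168.8365 F2103
M5
G00 X0.0000 Y0.0000

viewBox `0 0 224.6142 204.1964` with mm width/height → 1 unit = 1 mm. Flip: y_m = 204.1964 − y_svg.

**Shape 1** — `<line>` line segment, stroke `#008000` → score (S469, F2103). Machine vertices: (72.8930,136.1738) → (133.7181,33.2604). Open path.

**Shape 2** — `<path>` cubic bezier, stroke `#ff0000` → cut (S687, F830). Control points (SVG): P0=(203.8899,169.5175), P1=(204.4258,186.8543), P2=(96.4053,207.7183), P3=(112.2449,189.8960); sampled at t=k/6. Machine vertices: (203.8899,34.6789) → (196.1875,25.9120) → (176.8484,17.7298) → (152.3285,11.3050) → (129.0840,7.8101) → (113.5708,8.4177) → (112.2449,14.3004). Open path.

**Shape 3** — `<path>` rectangle, stroke `#008000` → score (S469, F2103). Machine vertices: (70.8181,113.3865) → (159.1620,113.3865) → (159.1620,75.0471) → (70.8181,75.0471) → (70.8181,113.3865). Closed: final G1 returns to the first vertex.

**Shape 4** — `<rect>` rectangle, stroke `#ff0000` → cut (S687, F830). Machine vertices: (14.0109,108.0243) → (55.9335,108.0243) → (55.9335,49.2270) → (14.0109,49.2270) → (14.0109,108.0243). Closed: final G1 returns to the first vertex.

**Shape 5** — `<path>` open polyline, stroke `#ff0000` → cut (S687, F830). Machine vertices: (74.4636,96.5912) → (193.3667,23.1833) → (91.7437,175.3262) → (179.1284,88.1037) → (147.4236,40.1981) → (179.0138,61.6039). Open path.

**Shape 6** — `<polygon>` rectangle, stroke `#008000` → score (S469, F2103). Machine vertices: (91.1656,168.8365) → (170.2774,168.8365) → (170.2774,115.7604) → (91.1656,115.7604) → (91.1656,168.8365). Closed: final G1 returns to the first vertex.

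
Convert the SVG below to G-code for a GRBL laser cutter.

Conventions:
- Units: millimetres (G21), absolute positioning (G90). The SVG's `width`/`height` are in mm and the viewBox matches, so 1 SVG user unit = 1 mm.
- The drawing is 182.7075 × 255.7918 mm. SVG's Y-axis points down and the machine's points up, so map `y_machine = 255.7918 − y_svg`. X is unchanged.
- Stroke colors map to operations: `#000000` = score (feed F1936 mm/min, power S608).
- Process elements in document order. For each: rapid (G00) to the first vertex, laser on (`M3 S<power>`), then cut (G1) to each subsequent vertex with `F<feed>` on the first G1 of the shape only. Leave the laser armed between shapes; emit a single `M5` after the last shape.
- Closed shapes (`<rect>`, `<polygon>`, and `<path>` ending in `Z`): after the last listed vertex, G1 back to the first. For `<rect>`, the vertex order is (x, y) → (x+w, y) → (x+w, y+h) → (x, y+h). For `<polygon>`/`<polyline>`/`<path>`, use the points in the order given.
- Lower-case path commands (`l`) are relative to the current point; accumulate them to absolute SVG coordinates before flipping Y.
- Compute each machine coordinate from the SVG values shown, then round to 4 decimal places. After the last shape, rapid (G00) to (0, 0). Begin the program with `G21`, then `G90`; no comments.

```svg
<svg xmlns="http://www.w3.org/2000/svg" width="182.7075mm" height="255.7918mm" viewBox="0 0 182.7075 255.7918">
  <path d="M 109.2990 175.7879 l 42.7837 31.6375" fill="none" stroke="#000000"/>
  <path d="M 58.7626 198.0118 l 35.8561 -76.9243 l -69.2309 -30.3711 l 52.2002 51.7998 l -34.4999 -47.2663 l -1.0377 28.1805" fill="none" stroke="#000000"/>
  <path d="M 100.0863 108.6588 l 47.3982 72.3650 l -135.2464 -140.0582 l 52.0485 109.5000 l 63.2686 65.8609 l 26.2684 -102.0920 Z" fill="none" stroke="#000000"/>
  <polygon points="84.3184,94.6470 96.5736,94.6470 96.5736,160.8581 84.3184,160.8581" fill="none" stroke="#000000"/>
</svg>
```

viewBox `0 0 182.7075 255.7918` with mm width/height → 1 unit = 1 mm. Flip: y_m = 255.7918 − y_svg.

**Shape 1** — `<path>` line segment, stroke `#000000` → score (S608, F1936). Machine vertices: (109.2990,80.0039) → (152.0827,48.3664). Open path.

**Shape 2** — `<path>` open polyline, stroke `#000000` → score (S608, F1936). Machine vertices: (58.7626,57.7800) → (94.6187,134.7043) → (25.3878,165.0754) → (77.5880,113.2756) → (43.0881,160.5419) → (42.0504,132.3614). Open path.

**Shape 3** — `<path>` closed polygon, stroke `#000000` → score (S608, F1936). Machine vertices: (100.0863,147.1330) → (147.4845,74.7680) → (12.2381,214.8262) → (64.2866,105.3262) → (127.5552,39.4653) → (153.8236,141.5573) → (100.0863,147.1330). Closed: final G1 returns to the first vertex.

**Shape 4** — `<polygon>` rectangle, stroke `#000000` → score (S608, F1936). Machine vertices: (84.3184,161.1448) → (96.5736,161.1448) → (96.5736,94.9337) → (84.3184,94.9337) → (84.3184,161.1448). Closed: final G1 returns to the first vertex.

G21
G90
G00 X109.2990 Y80.0039
M3 S608
G1 X152.0827 Y48.3664 F1936
G00 X58.7626 Y57.7800
M3 S608
G1 X94.6187 Y134.7043 F1936
G1 X25.3878 Y165.0754
G1 X77.5880 Y113.2756
G1 X43.0881 Y160.5419
G1 X42.0504 Y132.3614
G00 X100.0863 Y147.1330
M3 S608
G1 X147.4845 Y74.7680 F1936
G1 X12.2381 Y214.8262
G1 X64.2866 Y105.3262
G1 X127.5552 Y39.4653
G1 X153.8236 Y141.5573
G1 X100.0863 Y147.1330
G00 X84.3184 Y161.1448
M3 S608
G1 X96.5736 Y161.1448 F1936
G1 X96.5736 Y94.9337
G1 X84.3184 Y94.9337
G1 X84.3184 Y161.1448
M5
G00 X0.0000 Y0.0000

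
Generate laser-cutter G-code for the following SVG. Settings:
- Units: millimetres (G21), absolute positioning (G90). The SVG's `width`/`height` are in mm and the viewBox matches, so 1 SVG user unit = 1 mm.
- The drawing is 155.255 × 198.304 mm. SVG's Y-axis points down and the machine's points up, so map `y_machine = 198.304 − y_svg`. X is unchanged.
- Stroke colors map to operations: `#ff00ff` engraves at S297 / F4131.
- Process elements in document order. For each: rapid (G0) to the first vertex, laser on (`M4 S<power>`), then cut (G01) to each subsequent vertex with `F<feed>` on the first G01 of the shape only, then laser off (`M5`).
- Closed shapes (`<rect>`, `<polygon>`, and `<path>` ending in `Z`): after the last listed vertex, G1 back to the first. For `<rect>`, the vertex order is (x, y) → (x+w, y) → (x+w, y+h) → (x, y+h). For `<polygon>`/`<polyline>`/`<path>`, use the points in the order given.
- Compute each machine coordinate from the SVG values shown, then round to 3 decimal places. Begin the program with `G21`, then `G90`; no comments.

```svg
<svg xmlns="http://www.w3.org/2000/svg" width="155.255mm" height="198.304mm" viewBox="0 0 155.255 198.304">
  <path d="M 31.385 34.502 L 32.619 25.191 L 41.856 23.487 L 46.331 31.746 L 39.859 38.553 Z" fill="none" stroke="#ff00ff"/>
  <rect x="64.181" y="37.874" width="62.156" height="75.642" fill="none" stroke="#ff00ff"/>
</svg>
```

1 u = 1 mm; y_m = 198.304 − y.

[1] `<path>` regular polygon, #ff00ff→engrave S297 F4131: (31.385,163.802) → (32.619,173.113) → (41.856,174.817) → (46.331,166.558) → (39.859,159.751) → (31.385,163.802) (closed)

[2] `<rect>` rectangle, #ff00ff→engrave S297 F4131: (64.181,160.430) → (126.337,160.430) → (126.337,84.788) → (64.181,84.788) → (64.181,160.430) (closed)

G21
G90
G0 X31.385 Y163.802
M4 S297
G01 X32.619 Y173.113 F4131
G01 X41.856 Y174.817
G01 X46.331 Y166.558
G01 X39.859 Y159.751
G01 X31.385 Y163.802
M5
G0 X64.181 Y160.430
M4 S297
G01 X126.337 Y160.430 F4131
G01 X126.337 Y84.788
G01 X64.181 Y84.788
G01 X64.181 Y160.430
M5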